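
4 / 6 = 0.67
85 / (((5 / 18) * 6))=51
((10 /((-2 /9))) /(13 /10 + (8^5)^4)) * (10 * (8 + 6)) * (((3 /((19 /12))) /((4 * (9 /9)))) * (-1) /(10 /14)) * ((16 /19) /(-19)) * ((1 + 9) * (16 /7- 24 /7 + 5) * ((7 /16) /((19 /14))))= -3000564000 /1502498834018689049287133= -0.00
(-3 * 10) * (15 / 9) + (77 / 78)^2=-298271 / 6084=-49.03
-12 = -12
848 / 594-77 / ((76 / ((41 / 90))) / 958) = -49741579 / 112860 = -440.74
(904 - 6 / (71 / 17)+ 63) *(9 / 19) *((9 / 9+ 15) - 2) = 8637930 / 1349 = 6403.21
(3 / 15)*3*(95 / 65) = 0.88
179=179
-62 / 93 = -2 / 3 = -0.67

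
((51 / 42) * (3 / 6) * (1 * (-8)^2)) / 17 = 16 / 7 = 2.29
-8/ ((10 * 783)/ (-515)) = 412/ 783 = 0.53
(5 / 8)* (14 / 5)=7 / 4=1.75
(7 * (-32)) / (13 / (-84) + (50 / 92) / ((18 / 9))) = -216384 / 113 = -1914.90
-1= -1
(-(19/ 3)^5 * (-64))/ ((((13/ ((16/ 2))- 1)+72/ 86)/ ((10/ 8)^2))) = 696870.67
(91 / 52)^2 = 49 / 16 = 3.06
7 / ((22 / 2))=7 / 11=0.64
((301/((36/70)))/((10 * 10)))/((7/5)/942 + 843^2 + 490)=330799/40193576364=0.00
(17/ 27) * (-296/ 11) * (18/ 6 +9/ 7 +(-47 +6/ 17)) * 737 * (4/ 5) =399892448/ 945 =423166.61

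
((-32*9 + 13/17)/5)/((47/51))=-62.34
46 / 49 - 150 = -149.06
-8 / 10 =-4 / 5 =-0.80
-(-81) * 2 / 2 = 81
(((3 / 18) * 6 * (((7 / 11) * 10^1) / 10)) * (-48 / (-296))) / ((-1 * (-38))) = 21 / 7733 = 0.00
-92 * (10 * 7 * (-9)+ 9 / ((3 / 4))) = 56856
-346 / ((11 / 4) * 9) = -1384 / 99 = -13.98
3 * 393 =1179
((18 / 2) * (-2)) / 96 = -3 / 16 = -0.19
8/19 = 0.42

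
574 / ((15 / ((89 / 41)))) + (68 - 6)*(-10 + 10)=1246 / 15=83.07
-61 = -61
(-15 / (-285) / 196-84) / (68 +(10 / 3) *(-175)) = 938445 / 5757304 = 0.16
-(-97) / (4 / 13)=1261 / 4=315.25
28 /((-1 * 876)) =-7 /219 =-0.03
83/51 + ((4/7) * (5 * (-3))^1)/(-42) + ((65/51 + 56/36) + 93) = 732169/7497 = 97.66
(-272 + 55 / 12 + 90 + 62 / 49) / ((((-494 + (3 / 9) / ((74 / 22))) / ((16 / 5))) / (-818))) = -12539445928 / 13431635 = -933.58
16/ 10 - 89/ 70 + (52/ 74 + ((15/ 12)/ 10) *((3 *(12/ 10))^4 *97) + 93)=689770637/ 323750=2130.57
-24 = -24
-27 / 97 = -0.28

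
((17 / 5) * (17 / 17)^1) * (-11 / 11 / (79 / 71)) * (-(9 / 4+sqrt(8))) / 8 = 10863 / 12640+1207 * sqrt(2) / 1580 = 1.94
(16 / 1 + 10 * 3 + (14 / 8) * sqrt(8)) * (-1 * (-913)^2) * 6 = -230065044-17504949 * sqrt(2) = -254820780.28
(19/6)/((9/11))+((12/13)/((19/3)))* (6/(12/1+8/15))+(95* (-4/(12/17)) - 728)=-791376617/626886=-1262.39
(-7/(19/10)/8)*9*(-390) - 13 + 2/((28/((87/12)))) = 1706619/1064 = 1603.97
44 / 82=22 / 41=0.54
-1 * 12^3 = -1728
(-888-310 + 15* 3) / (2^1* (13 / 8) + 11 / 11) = -4612 / 17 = -271.29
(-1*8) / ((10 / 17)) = -68 / 5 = -13.60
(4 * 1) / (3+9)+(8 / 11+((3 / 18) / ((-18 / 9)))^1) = 43 / 44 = 0.98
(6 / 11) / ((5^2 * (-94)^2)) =3 / 1214950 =0.00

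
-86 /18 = -43 /9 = -4.78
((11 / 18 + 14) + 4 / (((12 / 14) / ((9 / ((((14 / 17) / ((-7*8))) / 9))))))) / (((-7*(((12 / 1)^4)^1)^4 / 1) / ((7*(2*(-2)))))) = -462409 / 831979165027663872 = -0.00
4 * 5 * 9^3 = 14580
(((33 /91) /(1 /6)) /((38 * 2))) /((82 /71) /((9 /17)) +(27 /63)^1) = 63261 /5767450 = 0.01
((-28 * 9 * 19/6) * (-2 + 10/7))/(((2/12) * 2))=1368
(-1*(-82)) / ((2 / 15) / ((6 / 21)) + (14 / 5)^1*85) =1230 / 3577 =0.34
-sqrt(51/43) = -sqrt(2193)/43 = -1.09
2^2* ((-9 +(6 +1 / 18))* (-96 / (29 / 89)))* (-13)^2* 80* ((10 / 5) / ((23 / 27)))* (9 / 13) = 50862090240 / 667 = 76255007.86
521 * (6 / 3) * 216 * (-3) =-675216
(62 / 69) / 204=31 / 7038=0.00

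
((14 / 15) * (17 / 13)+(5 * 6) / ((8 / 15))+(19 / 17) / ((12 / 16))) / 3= 781819 / 39780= 19.65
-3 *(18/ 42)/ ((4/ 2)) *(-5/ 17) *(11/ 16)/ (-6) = -165/ 7616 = -0.02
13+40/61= 833/61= 13.66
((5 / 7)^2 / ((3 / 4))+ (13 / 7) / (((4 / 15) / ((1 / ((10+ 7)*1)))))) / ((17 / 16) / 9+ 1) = 130740 / 134113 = 0.97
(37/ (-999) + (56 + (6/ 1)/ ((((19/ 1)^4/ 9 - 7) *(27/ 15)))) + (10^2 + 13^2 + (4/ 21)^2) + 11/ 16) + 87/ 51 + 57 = 9009038995937/ 23437061424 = 384.39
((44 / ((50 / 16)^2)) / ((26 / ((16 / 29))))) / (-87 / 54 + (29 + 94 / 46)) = 9326592 / 2871090625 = 0.00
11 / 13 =0.85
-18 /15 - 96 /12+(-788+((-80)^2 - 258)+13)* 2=53624 /5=10724.80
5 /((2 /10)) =25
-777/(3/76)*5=-98420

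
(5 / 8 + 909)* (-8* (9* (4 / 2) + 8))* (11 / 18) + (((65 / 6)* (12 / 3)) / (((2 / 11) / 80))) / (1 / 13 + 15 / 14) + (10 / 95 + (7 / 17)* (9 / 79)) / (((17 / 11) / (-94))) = -386619965077 / 3904101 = -99029.19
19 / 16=1.19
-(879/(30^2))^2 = -85849/90000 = -0.95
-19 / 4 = -4.75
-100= -100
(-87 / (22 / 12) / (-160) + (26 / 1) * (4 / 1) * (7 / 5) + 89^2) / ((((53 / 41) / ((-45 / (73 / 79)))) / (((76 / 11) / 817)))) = -206939130219 / 80521628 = -2569.98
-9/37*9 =-81/37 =-2.19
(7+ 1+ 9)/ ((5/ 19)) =323/ 5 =64.60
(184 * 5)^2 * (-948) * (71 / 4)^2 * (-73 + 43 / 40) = 18182792279610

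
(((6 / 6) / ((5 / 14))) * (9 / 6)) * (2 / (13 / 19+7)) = 399 / 365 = 1.09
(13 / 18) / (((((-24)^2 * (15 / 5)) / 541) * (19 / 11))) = 77363 / 590976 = 0.13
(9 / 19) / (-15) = -3 / 95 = -0.03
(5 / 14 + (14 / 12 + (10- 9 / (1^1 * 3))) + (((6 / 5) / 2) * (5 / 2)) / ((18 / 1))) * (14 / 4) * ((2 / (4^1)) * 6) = 723 / 8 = 90.38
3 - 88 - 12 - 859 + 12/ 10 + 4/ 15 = -14318/ 15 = -954.53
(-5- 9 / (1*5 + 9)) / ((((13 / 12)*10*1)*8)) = -237 / 3640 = -0.07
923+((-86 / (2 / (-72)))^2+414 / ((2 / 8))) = 9587795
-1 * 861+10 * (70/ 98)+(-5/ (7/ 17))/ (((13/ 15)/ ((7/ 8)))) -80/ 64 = -867.37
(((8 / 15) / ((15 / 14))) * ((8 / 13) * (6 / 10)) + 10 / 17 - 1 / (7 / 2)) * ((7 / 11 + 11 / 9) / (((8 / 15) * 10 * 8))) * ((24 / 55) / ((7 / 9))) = 9733278 / 818943125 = 0.01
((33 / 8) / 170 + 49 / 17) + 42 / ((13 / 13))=61073 / 1360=44.91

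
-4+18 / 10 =-11 / 5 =-2.20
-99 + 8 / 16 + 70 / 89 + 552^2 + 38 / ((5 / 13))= 271187527 / 890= 304705.09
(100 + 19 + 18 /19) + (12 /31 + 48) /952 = 16821587 /140182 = 120.00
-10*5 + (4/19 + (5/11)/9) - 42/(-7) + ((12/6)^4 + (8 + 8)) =-22081/1881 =-11.74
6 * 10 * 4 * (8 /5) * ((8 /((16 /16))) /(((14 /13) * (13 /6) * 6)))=1536 /7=219.43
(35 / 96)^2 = 1225 / 9216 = 0.13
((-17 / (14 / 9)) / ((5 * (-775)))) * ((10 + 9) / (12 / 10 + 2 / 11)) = 1683 / 43400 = 0.04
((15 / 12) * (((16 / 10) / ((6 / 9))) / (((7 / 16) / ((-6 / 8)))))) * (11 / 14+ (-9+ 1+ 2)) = 1314 / 49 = 26.82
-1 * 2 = -2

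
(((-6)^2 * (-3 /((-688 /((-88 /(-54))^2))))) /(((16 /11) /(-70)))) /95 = -9317 /44118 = -0.21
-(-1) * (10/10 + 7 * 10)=71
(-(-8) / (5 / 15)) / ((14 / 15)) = 180 / 7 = 25.71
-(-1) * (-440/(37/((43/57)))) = -18920/2109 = -8.97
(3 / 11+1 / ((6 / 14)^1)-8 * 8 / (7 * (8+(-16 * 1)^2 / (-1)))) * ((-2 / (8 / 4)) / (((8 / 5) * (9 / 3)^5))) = -47315 / 6960492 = -0.01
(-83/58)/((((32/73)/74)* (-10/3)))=672549/9280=72.47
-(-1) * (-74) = -74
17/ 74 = 0.23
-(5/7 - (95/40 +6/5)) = 801/280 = 2.86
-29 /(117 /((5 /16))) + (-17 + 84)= 125279 /1872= 66.92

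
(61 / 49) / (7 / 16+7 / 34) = 16592 / 8575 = 1.93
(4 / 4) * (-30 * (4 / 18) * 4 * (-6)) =160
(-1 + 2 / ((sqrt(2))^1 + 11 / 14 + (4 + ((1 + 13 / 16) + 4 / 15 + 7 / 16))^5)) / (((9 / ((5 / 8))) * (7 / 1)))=-20460573918169023224378958245 / 2062776865959015198673258191096-587865600000000000 * sqrt(2) / 4092811241982173013240591649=-0.01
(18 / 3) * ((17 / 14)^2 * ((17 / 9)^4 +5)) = 343043 / 2187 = 156.86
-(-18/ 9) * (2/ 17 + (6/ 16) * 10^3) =12754/ 17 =750.24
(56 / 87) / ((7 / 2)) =16 / 87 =0.18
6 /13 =0.46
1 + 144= 145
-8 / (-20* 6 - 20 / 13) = 26 / 395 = 0.07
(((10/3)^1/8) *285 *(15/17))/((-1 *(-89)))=7125/6052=1.18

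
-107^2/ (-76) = 11449/ 76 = 150.64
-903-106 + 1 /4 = -4035 /4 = -1008.75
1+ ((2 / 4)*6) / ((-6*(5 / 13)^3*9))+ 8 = 18053 / 2250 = 8.02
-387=-387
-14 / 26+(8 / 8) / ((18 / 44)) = 223 / 117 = 1.91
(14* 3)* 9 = 378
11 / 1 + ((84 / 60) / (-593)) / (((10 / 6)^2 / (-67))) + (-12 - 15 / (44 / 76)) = -21894569 / 815375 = -26.85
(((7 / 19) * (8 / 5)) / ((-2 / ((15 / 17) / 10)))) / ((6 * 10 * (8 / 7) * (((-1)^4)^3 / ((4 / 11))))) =-49 / 355300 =-0.00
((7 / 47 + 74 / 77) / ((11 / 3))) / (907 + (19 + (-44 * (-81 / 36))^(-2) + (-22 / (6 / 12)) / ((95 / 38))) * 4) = 4880655 / 14713532407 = 0.00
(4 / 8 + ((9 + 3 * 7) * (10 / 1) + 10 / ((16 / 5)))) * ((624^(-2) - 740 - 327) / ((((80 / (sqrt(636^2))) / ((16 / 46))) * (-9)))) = 99537.96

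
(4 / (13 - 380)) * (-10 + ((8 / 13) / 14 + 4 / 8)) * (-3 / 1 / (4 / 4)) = -10326 / 33397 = -0.31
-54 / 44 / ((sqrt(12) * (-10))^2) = -9 / 8800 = -0.00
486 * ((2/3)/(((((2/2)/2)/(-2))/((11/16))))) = -891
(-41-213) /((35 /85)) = -616.86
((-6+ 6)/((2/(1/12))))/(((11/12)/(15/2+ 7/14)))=0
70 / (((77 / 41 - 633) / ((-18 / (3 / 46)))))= 30.61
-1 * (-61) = 61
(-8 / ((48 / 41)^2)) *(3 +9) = -1681 / 24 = -70.04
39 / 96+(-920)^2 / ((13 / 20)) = 541696169 / 416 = 1302154.25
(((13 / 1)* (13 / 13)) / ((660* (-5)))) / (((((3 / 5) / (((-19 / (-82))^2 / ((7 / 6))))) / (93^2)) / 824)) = -1393581657 / 647185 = -2153.30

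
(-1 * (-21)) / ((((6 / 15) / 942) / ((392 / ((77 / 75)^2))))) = 2225475000 / 121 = 18392355.37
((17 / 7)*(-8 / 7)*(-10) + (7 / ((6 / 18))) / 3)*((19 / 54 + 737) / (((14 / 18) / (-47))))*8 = -12747969988 / 1029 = -12388697.75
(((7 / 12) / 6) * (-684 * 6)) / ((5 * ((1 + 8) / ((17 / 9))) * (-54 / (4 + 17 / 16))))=2261 / 1440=1.57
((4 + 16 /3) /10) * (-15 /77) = -2 /11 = -0.18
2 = 2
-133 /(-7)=19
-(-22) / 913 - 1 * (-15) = 1247 / 83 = 15.02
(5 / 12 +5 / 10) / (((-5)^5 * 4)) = -11 / 150000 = -0.00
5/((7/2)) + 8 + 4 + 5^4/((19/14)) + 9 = 64233/133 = 482.95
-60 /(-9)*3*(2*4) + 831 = 991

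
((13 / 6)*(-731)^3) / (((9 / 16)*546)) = -1562471564 / 567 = -2755681.77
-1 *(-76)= 76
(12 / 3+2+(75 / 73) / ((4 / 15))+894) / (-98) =-263925 / 28616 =-9.22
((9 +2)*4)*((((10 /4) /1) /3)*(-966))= -35420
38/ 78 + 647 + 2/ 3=8426/ 13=648.15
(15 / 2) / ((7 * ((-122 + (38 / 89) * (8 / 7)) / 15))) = -6675 / 50468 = -0.13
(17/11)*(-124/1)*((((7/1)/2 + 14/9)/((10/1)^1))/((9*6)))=-47957/26730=-1.79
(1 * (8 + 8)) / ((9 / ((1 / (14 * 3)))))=8 / 189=0.04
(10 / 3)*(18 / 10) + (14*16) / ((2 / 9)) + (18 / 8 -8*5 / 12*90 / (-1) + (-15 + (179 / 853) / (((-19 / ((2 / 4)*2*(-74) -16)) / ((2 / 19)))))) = 1602920145 / 1231732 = 1301.35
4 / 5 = 0.80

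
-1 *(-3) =3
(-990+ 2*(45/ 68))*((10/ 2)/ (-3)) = 56025/ 34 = 1647.79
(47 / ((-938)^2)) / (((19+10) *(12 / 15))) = 235 / 102061904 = 0.00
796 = 796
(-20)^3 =-8000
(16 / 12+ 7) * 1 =25 / 3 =8.33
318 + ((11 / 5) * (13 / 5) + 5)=8218 / 25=328.72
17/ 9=1.89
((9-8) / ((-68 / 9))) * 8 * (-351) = 6318 / 17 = 371.65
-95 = -95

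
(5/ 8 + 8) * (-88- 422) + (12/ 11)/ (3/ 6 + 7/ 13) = -1741489/ 396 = -4397.70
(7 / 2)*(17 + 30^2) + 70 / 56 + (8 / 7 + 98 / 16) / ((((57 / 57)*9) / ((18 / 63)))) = 2832085 / 882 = 3210.98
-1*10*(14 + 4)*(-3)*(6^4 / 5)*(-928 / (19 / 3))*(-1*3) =61526986.11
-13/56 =-0.23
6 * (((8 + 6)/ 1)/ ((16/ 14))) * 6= 441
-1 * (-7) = 7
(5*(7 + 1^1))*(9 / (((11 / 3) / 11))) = 1080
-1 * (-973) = 973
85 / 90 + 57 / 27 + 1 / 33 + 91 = 18629 / 198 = 94.09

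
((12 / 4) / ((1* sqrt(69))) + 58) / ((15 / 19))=19* sqrt(69) / 345 + 1102 / 15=73.92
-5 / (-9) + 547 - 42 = 4550 / 9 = 505.56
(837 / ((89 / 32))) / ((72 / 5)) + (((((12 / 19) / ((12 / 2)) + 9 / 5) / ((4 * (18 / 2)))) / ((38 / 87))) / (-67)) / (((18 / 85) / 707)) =13819930181 / 929941776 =14.86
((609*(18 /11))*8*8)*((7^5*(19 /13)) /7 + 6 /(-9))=31998750336 /143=223767484.87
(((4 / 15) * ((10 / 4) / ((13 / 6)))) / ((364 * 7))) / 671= 1 / 5556551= 0.00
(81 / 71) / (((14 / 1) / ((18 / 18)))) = 81 / 994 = 0.08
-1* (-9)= 9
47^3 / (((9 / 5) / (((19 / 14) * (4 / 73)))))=19726370 / 4599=4289.27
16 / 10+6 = 38 / 5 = 7.60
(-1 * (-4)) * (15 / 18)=10 / 3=3.33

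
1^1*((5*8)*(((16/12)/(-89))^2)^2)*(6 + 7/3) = 0.00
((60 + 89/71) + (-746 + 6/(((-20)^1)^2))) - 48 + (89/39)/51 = -732.69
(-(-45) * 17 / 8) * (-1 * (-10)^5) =9562500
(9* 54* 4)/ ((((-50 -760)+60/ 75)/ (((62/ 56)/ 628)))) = -37665/ 8893108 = -0.00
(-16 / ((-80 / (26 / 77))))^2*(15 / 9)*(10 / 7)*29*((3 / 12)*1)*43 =3.39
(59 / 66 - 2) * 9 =-219 / 22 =-9.95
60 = 60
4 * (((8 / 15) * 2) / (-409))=-64 / 6135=-0.01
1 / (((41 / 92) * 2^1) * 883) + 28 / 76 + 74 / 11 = 7.10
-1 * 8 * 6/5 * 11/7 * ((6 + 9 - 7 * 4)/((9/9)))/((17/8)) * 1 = 54912/595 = 92.29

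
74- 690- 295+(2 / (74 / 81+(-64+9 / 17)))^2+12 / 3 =-6730179011551 / 7420271881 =-907.00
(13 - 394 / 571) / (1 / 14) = 98406 / 571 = 172.34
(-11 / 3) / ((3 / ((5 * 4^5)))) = -6257.78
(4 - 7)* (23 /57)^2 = -529 /1083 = -0.49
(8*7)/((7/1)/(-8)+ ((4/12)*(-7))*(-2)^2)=-192/35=-5.49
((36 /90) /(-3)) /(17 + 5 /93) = -31 /3965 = -0.01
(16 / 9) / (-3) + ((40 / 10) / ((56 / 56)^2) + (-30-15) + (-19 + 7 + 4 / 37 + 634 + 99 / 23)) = 13437406 / 22977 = 584.82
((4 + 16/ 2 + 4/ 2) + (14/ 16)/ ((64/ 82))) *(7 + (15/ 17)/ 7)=107.75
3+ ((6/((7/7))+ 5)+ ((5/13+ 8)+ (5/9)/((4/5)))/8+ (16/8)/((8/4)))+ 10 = 97849/3744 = 26.13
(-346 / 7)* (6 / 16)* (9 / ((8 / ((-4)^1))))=4671 / 56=83.41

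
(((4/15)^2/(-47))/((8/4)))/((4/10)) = -4/2115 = -0.00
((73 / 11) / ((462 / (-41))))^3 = -26811440657 / 131251411368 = -0.20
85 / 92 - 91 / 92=-3 / 46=-0.07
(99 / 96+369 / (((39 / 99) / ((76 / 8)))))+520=3918557 / 416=9419.61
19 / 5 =3.80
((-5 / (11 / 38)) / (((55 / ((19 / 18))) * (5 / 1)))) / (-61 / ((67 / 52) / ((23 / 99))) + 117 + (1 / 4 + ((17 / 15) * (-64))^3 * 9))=2418700 / 125289498012173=0.00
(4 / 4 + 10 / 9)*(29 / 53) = 1.16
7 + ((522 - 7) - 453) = 69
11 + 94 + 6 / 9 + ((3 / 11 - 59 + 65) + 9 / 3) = 3793 / 33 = 114.94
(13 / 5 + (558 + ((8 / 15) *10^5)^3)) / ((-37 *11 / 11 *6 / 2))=-20480000000075681 / 14985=-1366700033371.75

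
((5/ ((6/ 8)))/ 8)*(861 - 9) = 710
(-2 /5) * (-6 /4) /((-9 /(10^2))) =-6.67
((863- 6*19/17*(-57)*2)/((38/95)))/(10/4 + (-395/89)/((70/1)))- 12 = 85563361/51612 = 1657.82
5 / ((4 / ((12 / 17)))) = 15 / 17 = 0.88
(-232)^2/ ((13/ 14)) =753536/ 13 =57964.31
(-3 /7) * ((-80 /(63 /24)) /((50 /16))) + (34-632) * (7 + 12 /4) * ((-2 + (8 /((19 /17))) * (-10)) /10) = 204840436 /4655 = 44004.39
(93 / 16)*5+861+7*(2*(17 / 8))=14717 / 16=919.81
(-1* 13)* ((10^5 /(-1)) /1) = 1300000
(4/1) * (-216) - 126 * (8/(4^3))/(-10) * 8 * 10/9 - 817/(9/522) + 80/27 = -1302292/27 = -48233.04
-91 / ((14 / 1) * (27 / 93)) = -403 / 18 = -22.39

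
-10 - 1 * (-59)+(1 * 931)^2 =866810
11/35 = 0.31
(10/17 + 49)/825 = 281/4675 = 0.06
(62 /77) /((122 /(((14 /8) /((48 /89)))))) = 2759 /128832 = 0.02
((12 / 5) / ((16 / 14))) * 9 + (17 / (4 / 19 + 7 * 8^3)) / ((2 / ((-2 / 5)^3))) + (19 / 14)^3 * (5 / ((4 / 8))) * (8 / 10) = 56785389047 / 1459893750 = 38.90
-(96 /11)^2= -76.17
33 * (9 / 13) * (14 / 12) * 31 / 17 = 21483 / 442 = 48.60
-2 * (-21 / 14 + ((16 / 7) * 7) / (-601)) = 1835 / 601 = 3.05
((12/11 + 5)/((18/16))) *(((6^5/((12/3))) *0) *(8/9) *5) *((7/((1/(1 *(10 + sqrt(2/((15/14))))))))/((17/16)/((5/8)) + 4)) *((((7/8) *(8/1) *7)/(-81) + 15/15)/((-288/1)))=0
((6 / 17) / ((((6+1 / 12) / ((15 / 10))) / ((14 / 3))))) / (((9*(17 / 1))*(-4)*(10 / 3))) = -21 / 105485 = -0.00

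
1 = 1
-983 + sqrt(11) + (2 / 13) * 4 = -12771 / 13 + sqrt(11) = -979.07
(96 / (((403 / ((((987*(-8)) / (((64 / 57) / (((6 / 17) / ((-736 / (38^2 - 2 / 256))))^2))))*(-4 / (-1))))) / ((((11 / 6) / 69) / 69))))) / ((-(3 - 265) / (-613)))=12959695408121465157 / 4476982965155397632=2.89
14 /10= 7 /5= 1.40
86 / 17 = 5.06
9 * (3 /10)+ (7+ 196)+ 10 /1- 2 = 2137 /10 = 213.70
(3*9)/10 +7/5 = 41/10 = 4.10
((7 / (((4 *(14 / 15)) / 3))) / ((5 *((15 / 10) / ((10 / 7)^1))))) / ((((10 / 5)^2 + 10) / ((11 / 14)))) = 165 / 2744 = 0.06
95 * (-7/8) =-665/8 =-83.12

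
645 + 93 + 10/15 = 2216/3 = 738.67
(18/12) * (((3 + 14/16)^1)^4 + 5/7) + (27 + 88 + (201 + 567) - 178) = 59882901/57344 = 1044.27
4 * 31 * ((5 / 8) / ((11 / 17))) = 2635 / 22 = 119.77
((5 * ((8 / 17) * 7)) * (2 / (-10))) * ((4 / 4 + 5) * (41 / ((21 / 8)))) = -5248 / 17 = -308.71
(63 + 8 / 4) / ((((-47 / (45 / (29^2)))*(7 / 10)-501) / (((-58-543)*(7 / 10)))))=12305475 / 502139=24.51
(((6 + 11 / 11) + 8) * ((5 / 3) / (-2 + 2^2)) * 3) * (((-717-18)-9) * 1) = -27900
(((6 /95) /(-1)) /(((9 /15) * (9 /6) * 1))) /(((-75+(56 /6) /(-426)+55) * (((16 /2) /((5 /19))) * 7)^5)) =665625 /82872052616771977216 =0.00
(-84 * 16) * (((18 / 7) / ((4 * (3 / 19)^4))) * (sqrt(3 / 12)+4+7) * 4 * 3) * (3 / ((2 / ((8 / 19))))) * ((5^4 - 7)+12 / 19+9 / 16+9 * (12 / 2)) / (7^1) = -11651775449.14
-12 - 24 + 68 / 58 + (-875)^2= 22202115 / 29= 765590.17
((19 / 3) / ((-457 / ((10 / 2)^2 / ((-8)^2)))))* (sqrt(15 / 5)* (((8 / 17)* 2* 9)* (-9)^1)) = 12825* sqrt(3) / 31076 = 0.71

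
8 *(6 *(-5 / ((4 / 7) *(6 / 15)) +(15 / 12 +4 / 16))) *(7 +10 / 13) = -98778 / 13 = -7598.31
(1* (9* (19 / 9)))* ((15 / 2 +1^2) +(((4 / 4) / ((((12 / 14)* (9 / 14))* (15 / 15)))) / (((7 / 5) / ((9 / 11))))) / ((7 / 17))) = 13889 / 66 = 210.44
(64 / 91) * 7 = 64 / 13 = 4.92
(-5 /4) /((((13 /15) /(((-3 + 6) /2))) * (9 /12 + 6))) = -25 /78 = -0.32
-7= -7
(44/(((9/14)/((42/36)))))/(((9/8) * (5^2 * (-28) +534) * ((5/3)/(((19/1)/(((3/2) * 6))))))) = -163856/302535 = -0.54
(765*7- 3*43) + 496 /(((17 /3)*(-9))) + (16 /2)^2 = 269294 /51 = 5280.27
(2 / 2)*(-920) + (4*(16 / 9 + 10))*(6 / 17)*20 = -587.45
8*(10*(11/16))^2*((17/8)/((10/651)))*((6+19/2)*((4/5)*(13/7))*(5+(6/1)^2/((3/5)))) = 5011129695/64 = 78298901.48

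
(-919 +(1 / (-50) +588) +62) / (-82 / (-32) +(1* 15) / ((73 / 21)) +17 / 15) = -23566152 / 701755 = -33.58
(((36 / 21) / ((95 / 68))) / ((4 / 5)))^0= 1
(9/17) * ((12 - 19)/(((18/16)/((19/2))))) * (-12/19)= 336/17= 19.76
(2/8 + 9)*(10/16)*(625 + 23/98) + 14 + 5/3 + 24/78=444038423/122304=3630.61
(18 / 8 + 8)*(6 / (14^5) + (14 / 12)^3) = 472717003 / 29042496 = 16.28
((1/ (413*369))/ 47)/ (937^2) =1/ 6288592559571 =0.00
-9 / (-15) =3 / 5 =0.60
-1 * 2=-2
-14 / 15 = -0.93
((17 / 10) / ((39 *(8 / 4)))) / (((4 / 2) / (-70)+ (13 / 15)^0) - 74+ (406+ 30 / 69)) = 2737 / 41869152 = 0.00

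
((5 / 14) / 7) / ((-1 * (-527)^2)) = -5 / 27217442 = -0.00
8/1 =8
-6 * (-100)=600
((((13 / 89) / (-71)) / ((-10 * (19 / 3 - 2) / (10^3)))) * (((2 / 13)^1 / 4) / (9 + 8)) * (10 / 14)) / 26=375 / 127081409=0.00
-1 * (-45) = 45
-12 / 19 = -0.63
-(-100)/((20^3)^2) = 1/640000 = 0.00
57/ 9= 19/ 3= 6.33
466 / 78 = 233 / 39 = 5.97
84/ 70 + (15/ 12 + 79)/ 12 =631/ 80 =7.89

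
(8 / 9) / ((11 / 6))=16 / 33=0.48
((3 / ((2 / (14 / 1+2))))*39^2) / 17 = 36504 / 17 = 2147.29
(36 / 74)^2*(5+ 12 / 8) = 2106 / 1369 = 1.54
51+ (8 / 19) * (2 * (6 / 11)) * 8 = 11427 / 209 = 54.67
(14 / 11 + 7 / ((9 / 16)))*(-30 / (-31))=13580 / 1023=13.27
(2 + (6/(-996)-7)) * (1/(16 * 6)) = -277/5312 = -0.05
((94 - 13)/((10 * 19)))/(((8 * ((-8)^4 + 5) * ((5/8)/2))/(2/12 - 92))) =-261/68350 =-0.00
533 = 533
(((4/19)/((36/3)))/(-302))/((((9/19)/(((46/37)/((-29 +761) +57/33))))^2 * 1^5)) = -2432342/3272211477638397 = -0.00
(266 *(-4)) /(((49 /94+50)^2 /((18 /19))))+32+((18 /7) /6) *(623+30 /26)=68205442294 /228035899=299.10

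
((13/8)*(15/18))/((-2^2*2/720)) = -975/8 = -121.88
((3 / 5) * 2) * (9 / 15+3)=108 / 25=4.32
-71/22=-3.23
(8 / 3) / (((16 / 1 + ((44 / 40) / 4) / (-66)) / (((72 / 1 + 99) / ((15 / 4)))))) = 29184 / 3839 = 7.60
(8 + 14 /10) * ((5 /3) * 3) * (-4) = -188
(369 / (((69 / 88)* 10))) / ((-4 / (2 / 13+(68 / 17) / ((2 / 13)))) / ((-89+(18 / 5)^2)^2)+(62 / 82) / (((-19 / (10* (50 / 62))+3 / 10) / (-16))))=3503385459088548 / 438026850108125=8.00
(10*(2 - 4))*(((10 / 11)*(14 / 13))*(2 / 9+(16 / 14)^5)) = -11946400 / 280917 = -42.53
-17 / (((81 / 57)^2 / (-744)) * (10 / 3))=760988 / 405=1878.98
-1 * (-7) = 7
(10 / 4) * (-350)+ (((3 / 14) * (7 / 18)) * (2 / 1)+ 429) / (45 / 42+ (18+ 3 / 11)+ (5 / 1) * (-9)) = -10569650 / 11853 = -891.73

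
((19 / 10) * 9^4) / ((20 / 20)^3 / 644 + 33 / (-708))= -1184135841 / 4280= -276667.25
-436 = -436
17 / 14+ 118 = 1669 / 14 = 119.21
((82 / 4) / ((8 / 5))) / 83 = 205 / 1328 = 0.15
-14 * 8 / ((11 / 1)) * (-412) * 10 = 461440 / 11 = 41949.09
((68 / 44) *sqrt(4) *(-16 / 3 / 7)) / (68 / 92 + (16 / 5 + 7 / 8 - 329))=500480 / 68895981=0.01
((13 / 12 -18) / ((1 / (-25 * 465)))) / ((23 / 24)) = 205206.52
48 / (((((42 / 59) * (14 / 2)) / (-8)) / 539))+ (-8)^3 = -42048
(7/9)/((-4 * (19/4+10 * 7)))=-7/2691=-0.00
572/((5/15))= 1716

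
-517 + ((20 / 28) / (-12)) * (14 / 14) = -43433 / 84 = -517.06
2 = 2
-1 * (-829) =829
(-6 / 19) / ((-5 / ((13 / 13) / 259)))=6 / 24605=0.00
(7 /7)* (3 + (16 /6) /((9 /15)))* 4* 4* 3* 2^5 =34304 /3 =11434.67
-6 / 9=-2 / 3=-0.67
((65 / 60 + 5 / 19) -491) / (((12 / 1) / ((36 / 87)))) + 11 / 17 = -1825165 / 112404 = -16.24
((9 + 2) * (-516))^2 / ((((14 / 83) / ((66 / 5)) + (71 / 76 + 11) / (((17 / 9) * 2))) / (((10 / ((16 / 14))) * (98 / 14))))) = 13966108387973280 / 22448897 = 622128935.24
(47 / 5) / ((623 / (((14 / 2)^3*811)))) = 1867733 / 445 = 4197.15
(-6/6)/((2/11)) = -11/2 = -5.50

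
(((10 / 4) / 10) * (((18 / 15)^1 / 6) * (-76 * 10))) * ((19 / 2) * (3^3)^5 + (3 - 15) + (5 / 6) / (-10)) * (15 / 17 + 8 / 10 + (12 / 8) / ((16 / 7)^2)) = -2663874721487777 / 261120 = -10201726108.64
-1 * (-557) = 557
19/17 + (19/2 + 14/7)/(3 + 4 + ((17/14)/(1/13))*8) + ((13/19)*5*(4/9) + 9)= 11.72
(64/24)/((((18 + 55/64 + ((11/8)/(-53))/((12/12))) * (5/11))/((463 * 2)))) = 276407296/958245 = 288.45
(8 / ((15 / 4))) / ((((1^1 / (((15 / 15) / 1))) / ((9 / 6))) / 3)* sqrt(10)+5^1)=864 / 1985 - 192* sqrt(10) / 9925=0.37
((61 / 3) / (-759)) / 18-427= -17501083 / 40986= -427.00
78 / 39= 2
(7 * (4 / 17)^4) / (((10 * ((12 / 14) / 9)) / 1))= 9408 / 417605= 0.02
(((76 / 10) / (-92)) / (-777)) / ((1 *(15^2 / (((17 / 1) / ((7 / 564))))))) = 30362 / 46911375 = 0.00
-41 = -41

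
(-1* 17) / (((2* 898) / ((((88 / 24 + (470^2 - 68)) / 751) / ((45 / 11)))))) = -123888809 / 182087460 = -0.68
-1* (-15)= 15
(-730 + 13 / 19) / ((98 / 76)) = -565.59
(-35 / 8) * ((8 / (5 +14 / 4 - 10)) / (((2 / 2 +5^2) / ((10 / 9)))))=350 / 351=1.00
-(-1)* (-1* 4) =-4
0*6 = 0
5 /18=0.28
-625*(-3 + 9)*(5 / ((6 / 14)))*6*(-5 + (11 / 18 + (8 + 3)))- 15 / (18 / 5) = -10412525 / 6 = -1735420.83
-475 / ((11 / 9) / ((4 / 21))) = -5700 / 77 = -74.03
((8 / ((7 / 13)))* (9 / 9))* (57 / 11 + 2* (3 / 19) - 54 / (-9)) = 249912 / 1463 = 170.82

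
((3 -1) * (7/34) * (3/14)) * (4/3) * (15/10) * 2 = 6/17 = 0.35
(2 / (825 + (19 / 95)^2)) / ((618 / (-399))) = -3325 / 2124478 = -0.00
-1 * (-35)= 35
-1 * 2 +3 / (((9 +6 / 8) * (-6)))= -80 / 39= -2.05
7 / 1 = 7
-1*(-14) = 14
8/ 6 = 4/ 3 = 1.33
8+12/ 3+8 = 20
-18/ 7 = -2.57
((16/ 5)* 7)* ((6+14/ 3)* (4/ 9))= 14336/ 135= 106.19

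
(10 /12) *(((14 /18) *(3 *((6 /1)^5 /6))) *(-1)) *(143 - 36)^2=-28851480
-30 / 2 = -15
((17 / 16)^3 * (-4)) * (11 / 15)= -54043 / 15360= -3.52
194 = 194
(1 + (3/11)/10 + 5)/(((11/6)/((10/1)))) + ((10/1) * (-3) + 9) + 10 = 2647/121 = 21.88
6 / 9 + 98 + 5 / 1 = 311 / 3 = 103.67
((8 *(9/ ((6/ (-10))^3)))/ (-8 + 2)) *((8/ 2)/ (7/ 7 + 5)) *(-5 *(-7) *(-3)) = -35000/ 9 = -3888.89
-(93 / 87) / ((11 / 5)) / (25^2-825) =31 / 12760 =0.00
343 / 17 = 20.18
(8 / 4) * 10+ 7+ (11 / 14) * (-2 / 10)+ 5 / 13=24777 / 910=27.23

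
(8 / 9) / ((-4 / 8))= -16 / 9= -1.78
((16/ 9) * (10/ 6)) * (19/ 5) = 304/ 27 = 11.26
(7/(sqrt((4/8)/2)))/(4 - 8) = -7/2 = -3.50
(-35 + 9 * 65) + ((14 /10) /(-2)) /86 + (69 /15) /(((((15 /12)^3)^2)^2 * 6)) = 346463605255123 /629882812500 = 550.04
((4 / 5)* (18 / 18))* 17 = 13.60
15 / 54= 5 / 18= 0.28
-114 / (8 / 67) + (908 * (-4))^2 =52761877 / 4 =13190469.25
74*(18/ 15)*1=444/ 5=88.80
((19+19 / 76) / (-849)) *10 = -385 / 1698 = -0.23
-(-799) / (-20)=-799 / 20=-39.95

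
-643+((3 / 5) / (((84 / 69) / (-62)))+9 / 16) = -376877 / 560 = -672.99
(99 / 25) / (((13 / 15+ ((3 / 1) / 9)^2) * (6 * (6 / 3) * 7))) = 27 / 560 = 0.05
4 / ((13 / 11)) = 44 / 13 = 3.38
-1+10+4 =13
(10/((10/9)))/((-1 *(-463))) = 9/463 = 0.02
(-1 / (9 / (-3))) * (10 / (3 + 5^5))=5 / 4692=0.00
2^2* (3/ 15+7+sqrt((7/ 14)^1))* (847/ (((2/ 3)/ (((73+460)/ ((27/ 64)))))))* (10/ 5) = 57785728* sqrt(2)/ 9+462285824/ 5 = 101537315.94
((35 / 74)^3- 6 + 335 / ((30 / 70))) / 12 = 943084873 / 14588064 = 64.65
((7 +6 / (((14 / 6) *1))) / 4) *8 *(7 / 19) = 134 / 19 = 7.05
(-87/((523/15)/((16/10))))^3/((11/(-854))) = 7774086233088/1573612337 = 4940.28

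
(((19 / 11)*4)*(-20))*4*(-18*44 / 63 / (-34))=-24320 / 119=-204.37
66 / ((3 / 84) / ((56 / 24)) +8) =12936 / 1571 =8.23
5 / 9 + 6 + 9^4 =6567.56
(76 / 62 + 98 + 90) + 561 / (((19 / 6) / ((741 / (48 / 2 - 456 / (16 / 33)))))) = 67010 / 1457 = 45.99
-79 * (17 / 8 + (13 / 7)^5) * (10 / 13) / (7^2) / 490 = -257228977 / 4196775128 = -0.06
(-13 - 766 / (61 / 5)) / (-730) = 4623 / 44530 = 0.10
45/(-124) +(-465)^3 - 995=-100545620.36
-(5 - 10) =5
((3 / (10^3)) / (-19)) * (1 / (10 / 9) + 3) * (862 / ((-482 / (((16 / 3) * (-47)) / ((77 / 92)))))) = -72682116 / 220364375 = -0.33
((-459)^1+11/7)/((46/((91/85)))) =-20813/1955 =-10.65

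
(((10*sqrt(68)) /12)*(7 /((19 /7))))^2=1020425 /3249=314.07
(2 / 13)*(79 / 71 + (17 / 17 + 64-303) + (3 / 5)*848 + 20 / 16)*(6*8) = 2017.20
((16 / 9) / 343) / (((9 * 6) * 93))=8 / 7751457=0.00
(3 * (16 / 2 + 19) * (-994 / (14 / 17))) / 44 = -97767 / 44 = -2221.98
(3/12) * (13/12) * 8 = 2.17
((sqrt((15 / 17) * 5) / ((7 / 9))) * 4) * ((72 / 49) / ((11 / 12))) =155520 * sqrt(51) / 64141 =17.32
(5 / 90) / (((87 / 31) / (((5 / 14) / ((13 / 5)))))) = 775 / 285012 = 0.00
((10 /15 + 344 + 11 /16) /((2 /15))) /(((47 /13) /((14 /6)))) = 7542535 /4512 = 1671.66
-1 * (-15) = 15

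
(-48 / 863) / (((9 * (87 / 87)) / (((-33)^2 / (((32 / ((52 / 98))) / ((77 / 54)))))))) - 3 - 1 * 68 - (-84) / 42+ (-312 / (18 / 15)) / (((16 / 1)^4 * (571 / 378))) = -17589090476765 / 254318174208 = -69.16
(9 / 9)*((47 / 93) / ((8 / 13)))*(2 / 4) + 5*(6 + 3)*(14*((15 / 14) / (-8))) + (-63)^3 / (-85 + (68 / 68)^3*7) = 60387449 / 19344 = 3121.77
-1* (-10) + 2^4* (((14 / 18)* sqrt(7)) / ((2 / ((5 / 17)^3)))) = 7000* sqrt(7) / 44217 + 10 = 10.42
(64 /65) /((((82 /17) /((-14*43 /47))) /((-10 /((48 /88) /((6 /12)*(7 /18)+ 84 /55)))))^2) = 1217152029942436 /175956094665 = 6917.36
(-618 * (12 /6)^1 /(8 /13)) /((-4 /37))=148629 /8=18578.62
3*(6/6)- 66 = -63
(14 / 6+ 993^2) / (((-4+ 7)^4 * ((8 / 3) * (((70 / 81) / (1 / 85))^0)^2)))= 1479077 / 324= 4565.05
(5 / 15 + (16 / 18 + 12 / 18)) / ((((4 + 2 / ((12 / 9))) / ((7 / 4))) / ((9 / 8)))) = 119 / 176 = 0.68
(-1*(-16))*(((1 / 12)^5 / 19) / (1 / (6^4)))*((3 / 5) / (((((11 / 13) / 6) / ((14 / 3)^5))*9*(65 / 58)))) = 15596896 / 3809025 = 4.09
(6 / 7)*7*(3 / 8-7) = -159 / 4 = -39.75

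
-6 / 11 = -0.55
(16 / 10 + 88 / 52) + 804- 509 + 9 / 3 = 19584 / 65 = 301.29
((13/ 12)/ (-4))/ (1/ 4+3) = -1/ 12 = -0.08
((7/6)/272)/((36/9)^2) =0.00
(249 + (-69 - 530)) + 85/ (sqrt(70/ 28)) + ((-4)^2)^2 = -94 + 17 * sqrt(10) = -40.24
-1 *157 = -157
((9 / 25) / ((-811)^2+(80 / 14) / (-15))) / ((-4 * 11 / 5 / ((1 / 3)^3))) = -7 / 3038669260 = -0.00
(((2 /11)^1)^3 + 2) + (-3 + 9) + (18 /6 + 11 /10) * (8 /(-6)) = 50698 /19965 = 2.54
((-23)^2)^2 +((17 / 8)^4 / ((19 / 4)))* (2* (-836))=34900917 / 128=272663.41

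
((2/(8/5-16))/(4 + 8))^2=25/186624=0.00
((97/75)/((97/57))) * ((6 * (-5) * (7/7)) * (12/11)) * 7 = -9576/55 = -174.11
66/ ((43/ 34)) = 52.19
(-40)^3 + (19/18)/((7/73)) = -8062613/126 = -63988.99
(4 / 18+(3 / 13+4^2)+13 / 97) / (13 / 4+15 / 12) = 376492 / 102141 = 3.69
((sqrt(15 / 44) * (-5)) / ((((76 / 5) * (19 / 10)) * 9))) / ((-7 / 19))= 125 * sqrt(165) / 52668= 0.03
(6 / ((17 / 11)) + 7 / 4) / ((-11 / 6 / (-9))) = 10341 / 374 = 27.65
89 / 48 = 1.85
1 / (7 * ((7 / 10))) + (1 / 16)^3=41009 / 200704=0.20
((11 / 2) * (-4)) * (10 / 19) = -220 / 19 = -11.58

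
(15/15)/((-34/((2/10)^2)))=-1/850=-0.00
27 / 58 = 0.47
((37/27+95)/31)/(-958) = -1301/400923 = -0.00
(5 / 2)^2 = 25 / 4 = 6.25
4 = 4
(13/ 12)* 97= 1261/ 12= 105.08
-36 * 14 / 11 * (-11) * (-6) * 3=-9072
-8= -8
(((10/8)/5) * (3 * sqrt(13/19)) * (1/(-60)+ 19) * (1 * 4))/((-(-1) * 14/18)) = 10251 * sqrt(247)/2660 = 60.57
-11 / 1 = -11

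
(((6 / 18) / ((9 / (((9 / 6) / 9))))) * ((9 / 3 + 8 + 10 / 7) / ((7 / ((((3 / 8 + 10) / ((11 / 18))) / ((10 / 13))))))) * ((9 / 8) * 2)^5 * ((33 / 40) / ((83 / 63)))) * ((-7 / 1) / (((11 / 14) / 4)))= -1402472799 / 4505600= -311.27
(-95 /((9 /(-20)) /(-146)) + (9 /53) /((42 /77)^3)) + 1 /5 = -588064219 /19080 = -30820.98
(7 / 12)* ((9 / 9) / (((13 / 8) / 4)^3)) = 57344 / 6591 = 8.70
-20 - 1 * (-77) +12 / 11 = 639 / 11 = 58.09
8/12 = 2/3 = 0.67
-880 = -880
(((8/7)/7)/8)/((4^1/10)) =5/98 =0.05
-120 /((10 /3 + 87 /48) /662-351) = 3813120 /11153129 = 0.34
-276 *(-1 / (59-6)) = 276 / 53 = 5.21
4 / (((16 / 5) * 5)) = 1 / 4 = 0.25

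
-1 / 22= -0.05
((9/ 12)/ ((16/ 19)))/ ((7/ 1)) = 57/ 448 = 0.13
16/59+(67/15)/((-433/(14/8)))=0.25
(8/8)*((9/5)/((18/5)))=1/2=0.50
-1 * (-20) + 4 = 24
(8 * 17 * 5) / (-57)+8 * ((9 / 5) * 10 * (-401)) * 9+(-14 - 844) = -29672258 / 57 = -520565.93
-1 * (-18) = 18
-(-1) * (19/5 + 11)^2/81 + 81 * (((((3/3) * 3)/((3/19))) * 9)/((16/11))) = 308618641/32400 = 9525.27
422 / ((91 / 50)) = 21100 / 91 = 231.87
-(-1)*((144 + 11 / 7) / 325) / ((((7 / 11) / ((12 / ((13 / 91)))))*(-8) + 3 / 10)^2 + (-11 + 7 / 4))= -1109691 / 22774661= -0.05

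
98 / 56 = 7 / 4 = 1.75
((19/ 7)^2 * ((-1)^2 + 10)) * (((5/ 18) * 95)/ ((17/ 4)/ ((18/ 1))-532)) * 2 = -8.04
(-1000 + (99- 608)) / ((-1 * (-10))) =-1509 / 10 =-150.90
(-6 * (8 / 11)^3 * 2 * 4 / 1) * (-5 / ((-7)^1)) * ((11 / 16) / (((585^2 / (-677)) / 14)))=693248 / 2760615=0.25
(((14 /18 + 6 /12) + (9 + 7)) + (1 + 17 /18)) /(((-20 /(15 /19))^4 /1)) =1557 /33362176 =0.00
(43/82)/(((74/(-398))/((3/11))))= -25671/33374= -0.77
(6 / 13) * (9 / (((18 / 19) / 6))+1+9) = 402 / 13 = 30.92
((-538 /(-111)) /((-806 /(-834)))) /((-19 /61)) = -4561702 /283309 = -16.10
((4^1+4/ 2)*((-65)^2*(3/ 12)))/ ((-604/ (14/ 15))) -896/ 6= -288337/ 1812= -159.13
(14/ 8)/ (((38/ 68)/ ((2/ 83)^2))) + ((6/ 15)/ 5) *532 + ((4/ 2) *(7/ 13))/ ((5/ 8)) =1883860622/ 42539575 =44.28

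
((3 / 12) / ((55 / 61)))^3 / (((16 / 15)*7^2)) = 0.00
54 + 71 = 125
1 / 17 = 0.06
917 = 917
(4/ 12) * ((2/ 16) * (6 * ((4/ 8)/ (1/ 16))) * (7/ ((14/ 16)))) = 16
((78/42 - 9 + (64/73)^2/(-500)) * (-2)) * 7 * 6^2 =2398566096/666125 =3600.77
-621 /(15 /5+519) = -69 /58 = -1.19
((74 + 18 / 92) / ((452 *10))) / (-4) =-0.00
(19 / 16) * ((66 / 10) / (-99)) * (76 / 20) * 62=-11191 / 600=-18.65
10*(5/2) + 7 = 32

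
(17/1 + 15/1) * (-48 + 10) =-1216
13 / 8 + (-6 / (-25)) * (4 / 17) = 5717 / 3400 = 1.68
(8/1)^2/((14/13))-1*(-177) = 1655/7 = 236.43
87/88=0.99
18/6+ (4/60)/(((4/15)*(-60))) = 719/240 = 3.00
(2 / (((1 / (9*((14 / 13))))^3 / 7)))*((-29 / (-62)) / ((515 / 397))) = 161212302216 / 35075105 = 4596.20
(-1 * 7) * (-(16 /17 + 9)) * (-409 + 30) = -448357 /17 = -26373.94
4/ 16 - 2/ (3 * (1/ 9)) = -23/ 4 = -5.75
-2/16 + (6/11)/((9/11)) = 13/24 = 0.54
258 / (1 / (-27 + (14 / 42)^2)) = -20812 / 3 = -6937.33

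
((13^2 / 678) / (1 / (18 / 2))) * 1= 507 / 226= 2.24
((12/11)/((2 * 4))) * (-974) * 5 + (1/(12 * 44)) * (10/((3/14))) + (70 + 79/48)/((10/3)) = -10177339/15840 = -642.51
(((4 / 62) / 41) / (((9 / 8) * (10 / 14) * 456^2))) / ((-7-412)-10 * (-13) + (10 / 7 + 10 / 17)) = -833 / 25384650719220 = -0.00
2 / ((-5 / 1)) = -2 / 5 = -0.40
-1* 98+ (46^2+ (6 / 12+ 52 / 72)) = 18173 / 9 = 2019.22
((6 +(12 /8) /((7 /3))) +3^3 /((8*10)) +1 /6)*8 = 12007 /210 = 57.18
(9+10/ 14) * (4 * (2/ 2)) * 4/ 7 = 1088/ 49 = 22.20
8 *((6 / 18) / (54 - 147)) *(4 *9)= -32 / 31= -1.03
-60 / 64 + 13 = 193 / 16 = 12.06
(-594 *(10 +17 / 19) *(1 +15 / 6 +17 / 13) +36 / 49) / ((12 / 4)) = -125516661 / 12103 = -10370.71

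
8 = 8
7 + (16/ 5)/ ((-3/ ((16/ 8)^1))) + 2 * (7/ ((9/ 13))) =1129/ 45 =25.09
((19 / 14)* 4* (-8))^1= -304 / 7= -43.43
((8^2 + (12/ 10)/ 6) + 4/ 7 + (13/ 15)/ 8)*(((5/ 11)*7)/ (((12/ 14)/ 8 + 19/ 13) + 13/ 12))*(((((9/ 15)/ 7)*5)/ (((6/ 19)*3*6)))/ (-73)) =-13461253/ 167435136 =-0.08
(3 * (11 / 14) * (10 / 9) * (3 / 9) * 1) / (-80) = -11 / 1008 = -0.01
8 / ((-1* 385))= -8 / 385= -0.02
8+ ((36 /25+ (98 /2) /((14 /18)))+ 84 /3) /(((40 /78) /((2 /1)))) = 92129 /250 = 368.52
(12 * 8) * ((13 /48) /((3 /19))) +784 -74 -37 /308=808081 /924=874.55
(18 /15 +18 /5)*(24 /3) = 192 /5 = 38.40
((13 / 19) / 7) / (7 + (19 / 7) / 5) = 65 / 5016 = 0.01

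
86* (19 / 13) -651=-6829 / 13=-525.31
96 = 96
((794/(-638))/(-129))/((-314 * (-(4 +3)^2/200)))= 39700/316574643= 0.00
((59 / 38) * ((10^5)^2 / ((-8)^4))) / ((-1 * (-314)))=12071.99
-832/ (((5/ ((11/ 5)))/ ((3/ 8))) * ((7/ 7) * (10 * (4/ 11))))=-4719/ 125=-37.75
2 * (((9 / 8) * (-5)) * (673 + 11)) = -7695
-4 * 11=-44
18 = 18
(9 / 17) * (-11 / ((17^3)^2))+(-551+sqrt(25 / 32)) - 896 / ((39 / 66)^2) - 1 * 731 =-266852266519437 / 69347235737+5 * sqrt(2) / 8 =-3847.18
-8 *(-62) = 496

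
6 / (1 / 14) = 84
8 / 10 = 4 / 5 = 0.80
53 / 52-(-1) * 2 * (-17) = -1715 / 52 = -32.98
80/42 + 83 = 1783/21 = 84.90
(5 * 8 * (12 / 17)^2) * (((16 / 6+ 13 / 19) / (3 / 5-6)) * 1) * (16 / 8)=-1222400 / 49419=-24.74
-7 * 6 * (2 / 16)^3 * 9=-0.74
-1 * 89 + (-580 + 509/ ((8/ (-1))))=-732.62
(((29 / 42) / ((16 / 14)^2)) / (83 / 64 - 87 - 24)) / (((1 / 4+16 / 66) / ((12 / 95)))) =-7656 / 6193525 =-0.00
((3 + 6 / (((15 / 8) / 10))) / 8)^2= 1225 / 64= 19.14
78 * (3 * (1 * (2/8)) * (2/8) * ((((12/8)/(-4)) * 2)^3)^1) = -3159/512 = -6.17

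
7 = 7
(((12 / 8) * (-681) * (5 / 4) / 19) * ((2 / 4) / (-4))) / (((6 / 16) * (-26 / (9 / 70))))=-6129 / 55328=-0.11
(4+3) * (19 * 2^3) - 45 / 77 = 81883 / 77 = 1063.42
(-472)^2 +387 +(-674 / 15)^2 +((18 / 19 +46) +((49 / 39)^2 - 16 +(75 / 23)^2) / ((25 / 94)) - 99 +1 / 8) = 688319317134907 / 3057514200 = 225123.83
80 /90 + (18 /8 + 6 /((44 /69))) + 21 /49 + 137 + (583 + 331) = 2949343 /2772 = 1063.98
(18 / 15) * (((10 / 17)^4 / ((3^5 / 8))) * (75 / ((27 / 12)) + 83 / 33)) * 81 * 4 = 151424000 / 2756193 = 54.94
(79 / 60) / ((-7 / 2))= -79 / 210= -0.38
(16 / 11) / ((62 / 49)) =392 / 341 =1.15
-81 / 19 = -4.26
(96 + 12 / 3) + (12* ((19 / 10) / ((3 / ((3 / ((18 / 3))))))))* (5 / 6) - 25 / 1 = 469 / 6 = 78.17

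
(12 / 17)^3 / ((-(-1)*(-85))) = -1728 / 417605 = -0.00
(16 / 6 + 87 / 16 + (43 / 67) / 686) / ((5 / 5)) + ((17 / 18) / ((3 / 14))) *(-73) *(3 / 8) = -372449971 / 3309264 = -112.55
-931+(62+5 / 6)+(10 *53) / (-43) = -880.49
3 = 3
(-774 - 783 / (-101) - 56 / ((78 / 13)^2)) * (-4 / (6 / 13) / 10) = 9073129 / 13635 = 665.43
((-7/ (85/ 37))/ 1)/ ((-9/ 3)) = 259/ 255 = 1.02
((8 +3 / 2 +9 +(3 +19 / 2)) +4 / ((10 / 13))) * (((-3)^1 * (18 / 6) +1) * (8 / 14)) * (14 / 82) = -5792 / 205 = -28.25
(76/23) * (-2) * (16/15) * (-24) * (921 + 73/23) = 413556736/2645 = 156354.15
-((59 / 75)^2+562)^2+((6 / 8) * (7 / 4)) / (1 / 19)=-160235732228401 / 506250000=-316515.03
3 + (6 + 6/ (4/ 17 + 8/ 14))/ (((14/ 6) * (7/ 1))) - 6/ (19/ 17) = -23025/ 14896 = -1.55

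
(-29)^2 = 841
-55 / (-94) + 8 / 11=1357 / 1034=1.31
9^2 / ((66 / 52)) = 702 / 11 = 63.82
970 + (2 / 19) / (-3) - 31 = 53521 / 57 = 938.96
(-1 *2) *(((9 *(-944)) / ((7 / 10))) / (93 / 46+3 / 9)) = 4689792 / 455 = 10307.24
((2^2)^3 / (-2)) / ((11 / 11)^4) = -32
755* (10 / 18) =3775 / 9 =419.44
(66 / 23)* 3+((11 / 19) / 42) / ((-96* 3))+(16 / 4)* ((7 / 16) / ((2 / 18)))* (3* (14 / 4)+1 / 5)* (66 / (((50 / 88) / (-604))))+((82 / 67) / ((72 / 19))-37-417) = -523458499453894763 / 44269848000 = -11824266.92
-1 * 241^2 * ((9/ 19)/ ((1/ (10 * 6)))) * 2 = -62727480/ 19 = -3301446.32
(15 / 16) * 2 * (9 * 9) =1215 / 8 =151.88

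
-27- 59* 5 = -322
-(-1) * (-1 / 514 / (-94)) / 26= 1 / 1256216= 0.00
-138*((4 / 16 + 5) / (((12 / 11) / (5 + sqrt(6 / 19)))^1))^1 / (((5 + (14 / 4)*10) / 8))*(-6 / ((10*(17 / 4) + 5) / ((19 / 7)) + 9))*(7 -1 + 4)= 1672.68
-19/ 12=-1.58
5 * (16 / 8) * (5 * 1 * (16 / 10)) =80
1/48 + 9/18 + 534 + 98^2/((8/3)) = 198529/48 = 4136.02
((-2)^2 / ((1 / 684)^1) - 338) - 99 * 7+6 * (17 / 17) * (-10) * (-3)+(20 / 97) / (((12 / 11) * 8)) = 4388335 / 2328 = 1885.02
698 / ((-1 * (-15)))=698 / 15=46.53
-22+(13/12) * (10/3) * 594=2123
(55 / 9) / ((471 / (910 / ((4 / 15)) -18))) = 124465 / 2826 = 44.04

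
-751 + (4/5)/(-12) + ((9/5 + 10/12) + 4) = -22333/30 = -744.43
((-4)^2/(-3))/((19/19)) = -16/3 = -5.33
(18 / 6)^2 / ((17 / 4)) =36 / 17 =2.12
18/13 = 1.38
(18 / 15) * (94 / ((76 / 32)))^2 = 3393024 / 1805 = 1879.79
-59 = -59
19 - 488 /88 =148 /11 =13.45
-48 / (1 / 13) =-624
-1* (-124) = 124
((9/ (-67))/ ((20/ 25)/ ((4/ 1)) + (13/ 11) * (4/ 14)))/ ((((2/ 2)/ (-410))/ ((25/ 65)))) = 789250/ 20033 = 39.40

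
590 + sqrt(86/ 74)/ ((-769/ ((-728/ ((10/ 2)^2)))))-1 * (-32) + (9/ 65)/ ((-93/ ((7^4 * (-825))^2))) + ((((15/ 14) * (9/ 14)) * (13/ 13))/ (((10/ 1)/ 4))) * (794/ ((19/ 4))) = -2191760515748051/ 375193 + 728 * sqrt(1591)/ 711325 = -5841688186.43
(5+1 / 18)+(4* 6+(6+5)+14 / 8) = 41.81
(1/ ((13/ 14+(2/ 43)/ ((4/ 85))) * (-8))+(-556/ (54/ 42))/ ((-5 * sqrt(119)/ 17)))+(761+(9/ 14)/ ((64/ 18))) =556 * sqrt(119)/ 45+196745337/ 258496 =895.90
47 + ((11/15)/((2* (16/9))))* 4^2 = 503/10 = 50.30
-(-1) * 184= 184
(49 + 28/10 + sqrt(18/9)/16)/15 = sqrt(2)/240 + 259/75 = 3.46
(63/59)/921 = 21/18113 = 0.00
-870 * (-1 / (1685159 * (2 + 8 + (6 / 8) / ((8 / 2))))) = 13920 / 274680917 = 0.00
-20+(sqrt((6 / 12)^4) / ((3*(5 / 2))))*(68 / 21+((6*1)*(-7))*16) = -13322 / 315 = -42.29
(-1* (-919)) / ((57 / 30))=9190 / 19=483.68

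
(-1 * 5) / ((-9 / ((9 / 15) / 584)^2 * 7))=0.00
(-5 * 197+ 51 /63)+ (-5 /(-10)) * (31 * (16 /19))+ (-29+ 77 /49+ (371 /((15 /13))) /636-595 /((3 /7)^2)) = -101445877 /23940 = -4237.51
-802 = -802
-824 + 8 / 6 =-2468 / 3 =-822.67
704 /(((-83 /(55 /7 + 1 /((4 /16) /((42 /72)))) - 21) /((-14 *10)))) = 273920 /81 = 3381.73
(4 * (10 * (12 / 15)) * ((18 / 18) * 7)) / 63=32 / 9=3.56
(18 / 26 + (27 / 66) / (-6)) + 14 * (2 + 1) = 24381 / 572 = 42.62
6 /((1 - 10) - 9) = -1 /3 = -0.33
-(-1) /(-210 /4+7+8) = -2 /75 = -0.03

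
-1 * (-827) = 827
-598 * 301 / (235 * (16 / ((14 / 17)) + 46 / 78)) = -38.26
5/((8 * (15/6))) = 1/4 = 0.25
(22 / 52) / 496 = 0.00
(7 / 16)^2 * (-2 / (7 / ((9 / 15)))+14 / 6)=1589 / 3840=0.41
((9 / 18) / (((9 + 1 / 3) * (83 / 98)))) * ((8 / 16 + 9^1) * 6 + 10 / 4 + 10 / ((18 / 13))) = 8407 / 1992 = 4.22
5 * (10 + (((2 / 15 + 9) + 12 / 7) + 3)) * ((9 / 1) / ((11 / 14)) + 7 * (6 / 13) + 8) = 8122976 / 3003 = 2704.95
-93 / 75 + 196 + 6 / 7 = 34233 / 175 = 195.62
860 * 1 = 860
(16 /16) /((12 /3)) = 1 /4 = 0.25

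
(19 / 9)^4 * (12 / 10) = 260642 / 10935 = 23.84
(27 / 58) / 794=27 / 46052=0.00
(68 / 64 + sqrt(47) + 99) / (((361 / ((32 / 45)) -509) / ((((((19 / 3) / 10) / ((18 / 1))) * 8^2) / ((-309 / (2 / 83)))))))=19456 * sqrt(47) / 148880835 + 1946816 / 148880835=0.01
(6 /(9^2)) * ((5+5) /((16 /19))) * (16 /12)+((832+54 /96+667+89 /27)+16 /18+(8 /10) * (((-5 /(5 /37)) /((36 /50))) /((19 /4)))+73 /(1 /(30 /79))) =2964605957 /1945296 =1523.99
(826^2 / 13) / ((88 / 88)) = 682276 / 13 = 52482.77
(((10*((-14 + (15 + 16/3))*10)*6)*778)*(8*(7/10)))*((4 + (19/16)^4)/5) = 20304961705/1024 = 19829064.17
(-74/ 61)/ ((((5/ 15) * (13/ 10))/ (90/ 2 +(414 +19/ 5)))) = -79032/ 61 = -1295.61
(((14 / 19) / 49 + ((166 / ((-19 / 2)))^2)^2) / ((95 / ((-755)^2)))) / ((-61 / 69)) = -668995866693807750 / 1057294273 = -632743299.36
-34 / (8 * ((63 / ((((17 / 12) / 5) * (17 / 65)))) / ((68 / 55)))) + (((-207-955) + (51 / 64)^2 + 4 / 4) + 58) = -1102.37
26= 26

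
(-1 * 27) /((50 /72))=-972 /25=-38.88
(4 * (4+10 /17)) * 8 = 2496 /17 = 146.82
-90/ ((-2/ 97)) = 4365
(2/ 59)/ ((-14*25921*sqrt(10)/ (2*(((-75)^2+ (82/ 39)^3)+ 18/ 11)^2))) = -2704795240968337445*sqrt(10)/ 4558005198804270213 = -1.88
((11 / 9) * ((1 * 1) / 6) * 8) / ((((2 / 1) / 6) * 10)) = 22 / 45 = 0.49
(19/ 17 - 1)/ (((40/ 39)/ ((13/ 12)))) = 169/ 1360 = 0.12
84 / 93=28 / 31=0.90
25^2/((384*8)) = 625/3072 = 0.20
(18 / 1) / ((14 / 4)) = 36 / 7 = 5.14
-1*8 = -8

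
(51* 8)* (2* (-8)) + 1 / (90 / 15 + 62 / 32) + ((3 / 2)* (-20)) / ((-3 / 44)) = -773160 / 127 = -6087.87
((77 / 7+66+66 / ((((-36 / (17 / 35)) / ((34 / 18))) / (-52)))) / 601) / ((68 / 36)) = 155419 / 1072785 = 0.14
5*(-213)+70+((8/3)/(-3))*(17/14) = -62753/63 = -996.08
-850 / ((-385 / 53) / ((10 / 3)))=90100 / 231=390.04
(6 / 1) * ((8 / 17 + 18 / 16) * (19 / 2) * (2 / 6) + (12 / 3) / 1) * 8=7387 / 17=434.53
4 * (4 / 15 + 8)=496 / 15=33.07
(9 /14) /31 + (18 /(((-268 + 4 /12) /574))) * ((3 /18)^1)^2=-366447 /348502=-1.05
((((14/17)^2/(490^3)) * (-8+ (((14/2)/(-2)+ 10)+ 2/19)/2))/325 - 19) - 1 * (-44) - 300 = -275.00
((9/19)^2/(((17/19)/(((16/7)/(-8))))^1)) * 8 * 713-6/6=-926309/2261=-409.69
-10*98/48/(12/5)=-8.51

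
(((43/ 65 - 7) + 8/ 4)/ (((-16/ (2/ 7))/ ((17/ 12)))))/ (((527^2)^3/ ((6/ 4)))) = 0.00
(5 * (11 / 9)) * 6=110 / 3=36.67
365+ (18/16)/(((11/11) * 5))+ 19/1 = 15369/40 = 384.22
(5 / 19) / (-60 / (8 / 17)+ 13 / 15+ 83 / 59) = -8850 / 4211369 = -0.00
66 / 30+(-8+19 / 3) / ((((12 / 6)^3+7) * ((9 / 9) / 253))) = -25.91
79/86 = 0.92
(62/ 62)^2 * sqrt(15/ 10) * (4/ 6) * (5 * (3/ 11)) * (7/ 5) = 7 * sqrt(6)/ 11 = 1.56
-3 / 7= -0.43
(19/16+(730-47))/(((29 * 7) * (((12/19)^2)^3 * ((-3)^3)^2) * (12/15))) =858352098845/9426918703104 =0.09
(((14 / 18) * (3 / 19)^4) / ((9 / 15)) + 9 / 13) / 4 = 587127 / 3388346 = 0.17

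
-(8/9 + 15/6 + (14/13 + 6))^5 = -88093512282487249/701583371424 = -125563.85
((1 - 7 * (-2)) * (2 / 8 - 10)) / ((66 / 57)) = -11115 / 88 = -126.31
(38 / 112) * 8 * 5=95 / 7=13.57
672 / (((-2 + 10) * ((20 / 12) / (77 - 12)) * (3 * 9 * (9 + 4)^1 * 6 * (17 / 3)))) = 0.27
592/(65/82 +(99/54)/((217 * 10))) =316021440/423601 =746.04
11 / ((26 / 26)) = 11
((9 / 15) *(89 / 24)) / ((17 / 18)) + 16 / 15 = 3491 / 1020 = 3.42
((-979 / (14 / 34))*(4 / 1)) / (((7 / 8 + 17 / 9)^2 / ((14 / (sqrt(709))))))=-690218496*sqrt(709) / 28077109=-654.57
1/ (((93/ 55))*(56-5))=55/ 4743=0.01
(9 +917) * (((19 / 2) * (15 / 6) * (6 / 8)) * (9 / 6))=395865 / 16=24741.56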